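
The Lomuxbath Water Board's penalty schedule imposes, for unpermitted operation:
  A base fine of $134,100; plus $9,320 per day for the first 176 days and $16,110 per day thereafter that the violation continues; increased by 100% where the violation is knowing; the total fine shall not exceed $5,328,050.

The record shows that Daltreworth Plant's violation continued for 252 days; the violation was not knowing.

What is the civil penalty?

$2,998,780

First 176 days: 176 × $9,320 = $1,640,320
Remaining days: (252 − 176) × $16,110 = $1,224,360
Per-day component: $1,640,320 + $1,224,360 = $2,864,680
Base plus per-day: $134,100 + $2,864,680 = $2,998,780
The violation was not knowing: no 100% increase.
Cap at $5,328,050: $2,998,780 is within the cap, no reduction.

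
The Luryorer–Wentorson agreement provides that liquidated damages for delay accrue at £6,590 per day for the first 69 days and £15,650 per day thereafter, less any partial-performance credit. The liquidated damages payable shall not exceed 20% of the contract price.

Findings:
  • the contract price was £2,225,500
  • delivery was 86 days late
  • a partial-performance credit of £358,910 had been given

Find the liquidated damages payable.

£361,850

First 69 days: 69 × £6,590 = £454,710
Remaining days: (86 − 69) × £15,650 = £266,050
Accrued per-day damages: £454,710 + £266,050 = £720,760
Less partial-performance credit: £720,760 − £358,910 = £361,850
Cap: 20% of £2,225,500 = £445,100
Cap at £445,100: £361,850 is within the cap, no reduction.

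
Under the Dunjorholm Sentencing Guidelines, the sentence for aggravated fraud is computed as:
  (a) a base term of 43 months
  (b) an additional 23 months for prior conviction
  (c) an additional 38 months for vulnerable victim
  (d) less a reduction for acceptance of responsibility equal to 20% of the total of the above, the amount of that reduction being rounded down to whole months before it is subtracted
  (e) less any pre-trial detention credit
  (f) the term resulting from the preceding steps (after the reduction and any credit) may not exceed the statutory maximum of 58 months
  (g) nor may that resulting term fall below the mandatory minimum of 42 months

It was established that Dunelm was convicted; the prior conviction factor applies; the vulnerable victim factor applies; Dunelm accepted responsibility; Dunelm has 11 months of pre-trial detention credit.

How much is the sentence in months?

58 months

Prior conviction enhancement: +23 months
Vulnerable victim enhancement: +38 months
Adjusted term: 43 months + 23 months + 38 months = 104 months
Acceptance of responsibility reduction: 20% of 104 months = 20 months (rounded down)
After reduction: 104 − 20 = 84 months
Less pre-trial detention credit: 84 months − 11 months = 73 months
Cap at 58 months: 73 months exceeds the cap → 58 months
Minimum 42 months: 58 months meets the minimum, no increase.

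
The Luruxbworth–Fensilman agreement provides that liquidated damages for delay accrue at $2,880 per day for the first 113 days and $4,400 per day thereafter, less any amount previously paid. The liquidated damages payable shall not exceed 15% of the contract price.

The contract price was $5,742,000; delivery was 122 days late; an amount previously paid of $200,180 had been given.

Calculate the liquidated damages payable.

First 113 days: 113 × $2,880 = $325,440
Remaining days: (122 − 113) × $4,400 = $39,600
Accrued per-day damages: $325,440 + $39,600 = $365,040
Less amount previously paid: $365,040 − $200,180 = $164,860
Cap: 15% of $5,742,000 = $861,300
Cap at $861,300: $164,860 is within the cap, no reduction.

$164,860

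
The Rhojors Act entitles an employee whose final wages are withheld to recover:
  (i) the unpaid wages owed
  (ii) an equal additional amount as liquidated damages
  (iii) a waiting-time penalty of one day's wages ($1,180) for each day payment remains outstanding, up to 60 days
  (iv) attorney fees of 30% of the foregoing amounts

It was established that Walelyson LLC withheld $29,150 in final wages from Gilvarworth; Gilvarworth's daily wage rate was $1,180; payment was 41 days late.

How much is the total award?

$138,684

Liquidated damages (equal amount): $29,150
Penalty days: min(41, 60) = 41
Waiting-time penalty: 41 × $1,180 = $48,380
Subtotal: $29,150 + $29,150 + $48,380 = $106,680
Attorney fees: 30% of $106,680 = $32,004
Total award: $106,680 + $32,004 = $138,684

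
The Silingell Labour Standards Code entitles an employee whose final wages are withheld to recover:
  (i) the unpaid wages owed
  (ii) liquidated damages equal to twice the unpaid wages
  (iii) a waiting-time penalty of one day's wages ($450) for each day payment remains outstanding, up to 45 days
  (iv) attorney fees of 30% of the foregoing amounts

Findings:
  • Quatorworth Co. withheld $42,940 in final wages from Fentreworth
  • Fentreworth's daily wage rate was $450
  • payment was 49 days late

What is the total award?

$193,791

Doubled: 2 × $42,940 = $85,880
Penalty days: min(49, 45) = 45
Waiting-time penalty: 45 × $450 = $20,250
Subtotal: $42,940 + $85,880 + $20,250 = $149,070
Attorney fees: 30% of $149,070 = $44,721
Total award: $149,070 + $44,721 = $193,791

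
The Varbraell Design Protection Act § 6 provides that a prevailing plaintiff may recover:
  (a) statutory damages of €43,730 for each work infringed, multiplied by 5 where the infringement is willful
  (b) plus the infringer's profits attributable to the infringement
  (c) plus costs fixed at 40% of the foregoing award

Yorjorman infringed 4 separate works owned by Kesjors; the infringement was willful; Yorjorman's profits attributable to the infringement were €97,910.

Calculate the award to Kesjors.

Award: €1,361,514

Statutory damages: 4 × €43,730 = €174,920
Multiplied by 5: 5 × €174,920 = €874,600
Combined award: €874,600 + €97,910 = €972,510
Costs: 40% of €972,510 = €389,004
Award plus costs: €972,510 + €389,004 = €1,361,514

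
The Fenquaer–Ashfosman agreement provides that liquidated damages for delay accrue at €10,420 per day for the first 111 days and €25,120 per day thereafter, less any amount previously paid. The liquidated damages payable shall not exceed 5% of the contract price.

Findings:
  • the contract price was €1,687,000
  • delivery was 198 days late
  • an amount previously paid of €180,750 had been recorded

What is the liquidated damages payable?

First 111 days: 111 × €10,420 = €1,156,620
Remaining days: (198 − 111) × €25,120 = €2,185,440
Accrued per-day damages: €1,156,620 + €2,185,440 = €3,342,060
Less amount previously paid: €3,342,060 − €180,750 = €3,161,310
Cap: 5% of €1,687,000 = €84,350
Cap at €84,350: €3,161,310 exceeds the cap → €84,350

Liquidated damages: €84,350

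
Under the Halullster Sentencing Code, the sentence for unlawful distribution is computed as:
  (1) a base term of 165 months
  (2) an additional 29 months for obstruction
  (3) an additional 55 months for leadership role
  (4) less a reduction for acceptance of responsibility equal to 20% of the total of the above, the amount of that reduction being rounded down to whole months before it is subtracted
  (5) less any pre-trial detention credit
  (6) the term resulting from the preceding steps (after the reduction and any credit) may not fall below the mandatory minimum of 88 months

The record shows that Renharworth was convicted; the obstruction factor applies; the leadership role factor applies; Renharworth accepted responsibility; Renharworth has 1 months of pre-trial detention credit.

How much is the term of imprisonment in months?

199 months

Obstruction enhancement: +29 months
Leadership role enhancement: +55 months
Adjusted term: 165 months + 29 months + 55 months = 249 months
Acceptance of responsibility reduction: 20% of 249 months = 49 months (rounded down)
After reduction: 249 − 49 = 200 months
Less pre-trial detention credit: 200 months − 1 months = 199 months
Minimum 88 months: 199 months meets the minimum, no increase.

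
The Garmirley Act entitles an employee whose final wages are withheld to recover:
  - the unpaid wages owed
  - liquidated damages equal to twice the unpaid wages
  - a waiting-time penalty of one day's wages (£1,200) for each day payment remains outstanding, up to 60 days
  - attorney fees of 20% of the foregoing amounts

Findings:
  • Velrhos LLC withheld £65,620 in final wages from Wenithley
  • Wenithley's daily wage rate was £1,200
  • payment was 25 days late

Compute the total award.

Doubled: 2 × £65,620 = £131,240
Penalty days: min(25, 60) = 25
Waiting-time penalty: 25 × £1,200 = £30,000
Subtotal: £65,620 + £131,240 + £30,000 = £226,860
Attorney fees: 20% of £226,860 = £45,372
Total award: £226,860 + £45,372 = £272,232

£272,232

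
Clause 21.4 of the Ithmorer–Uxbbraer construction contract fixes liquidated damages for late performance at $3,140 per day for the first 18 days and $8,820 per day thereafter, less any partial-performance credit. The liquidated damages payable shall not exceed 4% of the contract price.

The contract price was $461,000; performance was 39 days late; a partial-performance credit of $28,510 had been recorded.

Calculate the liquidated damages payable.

First 18 days: 18 × $3,140 = $56,520
Remaining days: (39 − 18) × $8,820 = $185,220
Accrued per-day damages: $56,520 + $185,220 = $241,740
Less partial-performance credit: $241,740 − $28,510 = $213,230
Cap: 4% of $461,000 = $18,440
Cap at $18,440: $213,230 exceeds the cap → $18,440

$18,440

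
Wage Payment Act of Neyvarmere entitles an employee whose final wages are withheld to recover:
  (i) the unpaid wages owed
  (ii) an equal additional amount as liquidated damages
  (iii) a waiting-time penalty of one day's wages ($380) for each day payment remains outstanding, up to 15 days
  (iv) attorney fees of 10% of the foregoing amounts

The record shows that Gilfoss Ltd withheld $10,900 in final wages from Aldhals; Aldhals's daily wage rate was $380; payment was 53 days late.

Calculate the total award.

Liquidated damages (equal amount): $10,900
Penalty days: min(53, 15) = 15
Waiting-time penalty: 15 × $380 = $5,700
Subtotal: $10,900 + $10,900 + $5,700 = $27,500
Attorney fees: 10% of $27,500 = $2,750
Total award: $27,500 + $2,750 = $30,250

$30,250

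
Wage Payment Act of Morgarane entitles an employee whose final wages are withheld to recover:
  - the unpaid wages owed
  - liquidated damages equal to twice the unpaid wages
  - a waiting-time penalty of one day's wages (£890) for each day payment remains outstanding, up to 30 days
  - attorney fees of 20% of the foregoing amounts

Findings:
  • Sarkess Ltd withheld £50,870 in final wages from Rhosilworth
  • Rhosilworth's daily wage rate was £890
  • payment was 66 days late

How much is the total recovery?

£215,172

Doubled: 2 × £50,870 = £101,740
Penalty days: min(66, 30) = 30
Waiting-time penalty: 30 × £890 = £26,700
Subtotal: £50,870 + £101,740 + £26,700 = £179,310
Attorney fees: 20% of £179,310 = £35,862
Total award: £179,310 + £35,862 = £215,172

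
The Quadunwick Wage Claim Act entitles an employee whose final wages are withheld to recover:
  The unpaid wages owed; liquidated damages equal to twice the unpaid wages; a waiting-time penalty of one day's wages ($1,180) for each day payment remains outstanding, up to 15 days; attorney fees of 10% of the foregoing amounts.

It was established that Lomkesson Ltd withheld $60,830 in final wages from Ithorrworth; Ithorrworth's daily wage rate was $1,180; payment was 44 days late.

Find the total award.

$220,209

Doubled: 2 × $60,830 = $121,660
Penalty days: min(44, 15) = 15
Waiting-time penalty: 15 × $1,180 = $17,700
Subtotal: $60,830 + $121,660 + $17,700 = $200,190
Attorney fees: 10% of $200,190 = $20,019
Total award: $200,190 + $20,019 = $220,209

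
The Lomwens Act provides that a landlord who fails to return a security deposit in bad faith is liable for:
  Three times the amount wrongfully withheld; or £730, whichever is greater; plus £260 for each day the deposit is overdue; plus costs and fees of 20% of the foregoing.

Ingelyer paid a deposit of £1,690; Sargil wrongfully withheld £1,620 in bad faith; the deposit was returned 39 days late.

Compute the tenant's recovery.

Trebled: 3 × £1,620 = £4,860
Minimum £730: £4,860 meets the minimum, no increase.
Late-return penalty: 39 × £260 = £10,140
Damages plus late penalty: £4,860 + £10,140 = £15,000
Costs and fees: 20% of £15,000 = £3,000
Total recovery: £15,000 + £3,000 = £18,000

£18,000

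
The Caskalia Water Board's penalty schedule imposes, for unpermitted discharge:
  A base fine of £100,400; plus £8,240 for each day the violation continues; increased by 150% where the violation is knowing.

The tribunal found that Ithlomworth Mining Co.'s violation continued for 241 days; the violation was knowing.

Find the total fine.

Per-day component: 241 × £8,240 = £1,985,840
Base plus per-day: £100,400 + £1,985,840 = £2,086,240
Enhancement: 150% of £2,086,240 = £3,129,360
Enhanced fine: £2,086,240 + £3,129,360 = £5,215,600

£5,215,600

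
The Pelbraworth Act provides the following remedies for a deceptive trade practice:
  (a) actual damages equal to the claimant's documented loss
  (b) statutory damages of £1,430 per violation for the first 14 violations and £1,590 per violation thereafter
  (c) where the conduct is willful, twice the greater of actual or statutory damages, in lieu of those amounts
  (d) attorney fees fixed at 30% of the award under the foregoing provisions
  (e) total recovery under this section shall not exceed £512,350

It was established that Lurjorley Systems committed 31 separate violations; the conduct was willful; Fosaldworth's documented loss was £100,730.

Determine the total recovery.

£261,898

First 14 violations: 14 × £1,430 = £20,020
Remaining violations: (31 − 14) × £1,590 = £27,030
Statutory damages: £20,020 + £27,030 = £47,050
Greater of actual damages (£100,730) or statutory damages (£47,050): £100,730
Doubled: 2 × £100,730 = £201,460
Attorney fees: 30% of £201,460 = £60,438
Total before cap: £201,460 + £60,438 = £261,898
Cap at £512,350: £261,898 is within the cap, no reduction.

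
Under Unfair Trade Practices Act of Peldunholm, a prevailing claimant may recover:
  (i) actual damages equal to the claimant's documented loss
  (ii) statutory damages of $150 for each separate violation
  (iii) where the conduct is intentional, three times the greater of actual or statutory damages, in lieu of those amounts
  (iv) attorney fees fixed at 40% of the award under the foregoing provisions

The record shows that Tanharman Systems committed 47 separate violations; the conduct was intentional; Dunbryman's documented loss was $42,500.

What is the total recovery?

$178,500

Statutory damages: 47 × $150 = $7,050
Greater of actual damages ($42,500) or statutory damages ($7,050): $42,500
Trebled: 3 × $42,500 = $127,500
Attorney fees: 40% of $127,500 = $51,000
Total recovery: $127,500 + $51,000 = $178,500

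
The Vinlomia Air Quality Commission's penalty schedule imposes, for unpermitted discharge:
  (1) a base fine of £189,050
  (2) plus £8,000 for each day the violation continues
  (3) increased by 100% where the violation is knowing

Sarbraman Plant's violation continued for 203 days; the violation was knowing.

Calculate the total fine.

£3,626,100

Per-day component: 203 × £8,000 = £1,624,000
Base plus per-day: £189,050 + £1,624,000 = £1,813,050
Enhancement: 100% of £1,813,050 = £1,813,050
Enhanced fine: £1,813,050 + £1,813,050 = £3,626,100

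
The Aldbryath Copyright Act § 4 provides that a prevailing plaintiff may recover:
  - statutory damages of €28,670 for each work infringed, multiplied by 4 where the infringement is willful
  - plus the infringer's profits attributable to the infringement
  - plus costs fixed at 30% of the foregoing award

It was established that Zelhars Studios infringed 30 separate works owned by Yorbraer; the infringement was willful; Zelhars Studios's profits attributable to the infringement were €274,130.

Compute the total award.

Statutory damages: 30 × €28,670 = €860,100
Multiplied by 4: 4 × €860,100 = €3,440,400
Combined award: €3,440,400 + €274,130 = €3,714,530
Costs: 30% of €3,714,530 = €1,114,359
Award plus costs: €3,714,530 + €1,114,359 = €4,828,889

€4,828,889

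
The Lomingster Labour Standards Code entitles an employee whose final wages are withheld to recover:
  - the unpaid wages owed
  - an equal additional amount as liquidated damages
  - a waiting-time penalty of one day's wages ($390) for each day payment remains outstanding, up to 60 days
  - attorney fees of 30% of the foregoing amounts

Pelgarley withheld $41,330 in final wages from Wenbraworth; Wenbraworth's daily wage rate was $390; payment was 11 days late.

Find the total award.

Liquidated damages (equal amount): $41,330
Penalty days: min(11, 60) = 11
Waiting-time penalty: 11 × $390 = $4,290
Subtotal: $41,330 + $41,330 + $4,290 = $86,950
Attorney fees: 30% of $86,950 = $26,085
Total award: $86,950 + $26,085 = $113,035

$113,035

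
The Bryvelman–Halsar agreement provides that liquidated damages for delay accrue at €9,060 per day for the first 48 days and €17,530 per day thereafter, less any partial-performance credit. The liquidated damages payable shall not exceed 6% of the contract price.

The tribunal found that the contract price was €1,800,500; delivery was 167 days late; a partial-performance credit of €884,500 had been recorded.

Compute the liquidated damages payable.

€108,030

First 48 days: 48 × €9,060 = €434,880
Remaining days: (167 − 48) × €17,530 = €2,086,070
Accrued per-day damages: €434,880 + €2,086,070 = €2,520,950
Less partial-performance credit: €2,520,950 − €884,500 = €1,636,450
Cap: 6% of €1,800,500 = €108,030
Cap at €108,030: €1,636,450 exceeds the cap → €108,030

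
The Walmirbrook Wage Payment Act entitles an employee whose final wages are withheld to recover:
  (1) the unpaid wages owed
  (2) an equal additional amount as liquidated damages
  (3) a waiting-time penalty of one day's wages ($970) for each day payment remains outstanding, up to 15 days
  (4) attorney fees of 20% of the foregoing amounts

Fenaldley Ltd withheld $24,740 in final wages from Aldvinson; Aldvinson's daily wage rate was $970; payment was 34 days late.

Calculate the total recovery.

Liquidated damages (equal amount): $24,740
Penalty days: min(34, 15) = 15
Waiting-time penalty: 15 × $970 = $14,550
Subtotal: $24,740 + $24,740 + $14,550 = $64,030
Attorney fees: 20% of $64,030 = $12,806
Total award: $64,030 + $12,806 = $76,836

Total award: $76,836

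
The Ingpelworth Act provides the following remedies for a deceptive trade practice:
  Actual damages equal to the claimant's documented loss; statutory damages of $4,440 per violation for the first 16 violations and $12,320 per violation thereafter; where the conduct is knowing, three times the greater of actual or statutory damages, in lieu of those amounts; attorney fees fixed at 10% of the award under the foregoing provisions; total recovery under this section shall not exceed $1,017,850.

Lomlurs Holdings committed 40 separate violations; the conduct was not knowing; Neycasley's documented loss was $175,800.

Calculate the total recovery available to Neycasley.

Total recovery: $596,772

First 16 violations: 16 × $4,440 = $71,040
Remaining violations: (40 − 16) × $12,320 = $295,680
Statutory damages: $71,040 + $295,680 = $366,720
Conduct not knowing: the in-lieu enhancement does not apply.
Actual plus statutory damages: $175,800 + $366,720 = $542,520
Attorney fees: 10% of $542,520 = $54,252
Total before cap: $542,520 + $54,252 = $596,772
Cap at $1,017,850: $596,772 is within the cap, no reduction.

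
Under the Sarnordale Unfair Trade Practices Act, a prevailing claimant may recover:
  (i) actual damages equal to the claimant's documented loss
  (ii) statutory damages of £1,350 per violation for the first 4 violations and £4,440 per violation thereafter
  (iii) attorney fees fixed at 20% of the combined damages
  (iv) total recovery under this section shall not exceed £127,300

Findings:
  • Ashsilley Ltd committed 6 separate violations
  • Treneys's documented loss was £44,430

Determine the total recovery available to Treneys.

£70,452

First 4 violations: 4 × £1,350 = £5,400
Remaining violations: (6 − 4) × £4,440 = £8,880
Statutory damages: £5,400 + £8,880 = £14,280
Combined damages: £44,430 + £14,280 = £58,710
Attorney fees: 20% of £58,710 = £11,742
Total before cap: £58,710 + £11,742 = £70,452
Cap at £127,300: £70,452 is within the cap, no reduction.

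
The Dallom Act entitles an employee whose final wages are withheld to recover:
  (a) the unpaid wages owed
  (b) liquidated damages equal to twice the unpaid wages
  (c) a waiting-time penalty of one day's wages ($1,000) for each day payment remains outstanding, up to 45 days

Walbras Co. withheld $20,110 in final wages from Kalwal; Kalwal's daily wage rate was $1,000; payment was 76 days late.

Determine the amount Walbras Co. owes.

Doubled: 2 × $20,110 = $40,220
Penalty days: min(76, 45) = 45
Waiting-time penalty: 45 × $1,000 = $45,000
Total award: $20,110 + $40,220 + $45,000 = $105,330

$105,330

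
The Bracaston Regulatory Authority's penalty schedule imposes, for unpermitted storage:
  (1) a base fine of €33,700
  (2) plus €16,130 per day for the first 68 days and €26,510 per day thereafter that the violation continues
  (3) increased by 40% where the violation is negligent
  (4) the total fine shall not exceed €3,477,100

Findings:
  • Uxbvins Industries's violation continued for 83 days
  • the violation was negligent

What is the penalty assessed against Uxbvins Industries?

First 68 days: 68 × €16,130 = €1,096,840
Remaining days: (83 − 68) × €26,510 = €397,650
Per-day component: €1,096,840 + €397,650 = €1,494,490
Base plus per-day: €33,700 + €1,494,490 = €1,528,190
Enhancement: 40% of €1,528,190 = €611,276
Enhanced fine: €1,528,190 + €611,276 = €2,139,466
Cap at €3,477,100: €2,139,466 is within the cap, no reduction.

€2,139,466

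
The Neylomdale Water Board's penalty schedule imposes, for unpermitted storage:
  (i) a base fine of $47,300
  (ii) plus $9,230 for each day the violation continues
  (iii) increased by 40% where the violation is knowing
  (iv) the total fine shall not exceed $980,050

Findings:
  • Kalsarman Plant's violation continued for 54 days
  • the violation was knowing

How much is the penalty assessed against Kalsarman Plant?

Per-day component: 54 × $9,230 = $498,420
Base plus per-day: $47,300 + $498,420 = $545,720
Enhancement: 40% of $545,720 = $218,288
Enhanced fine: $545,720 + $218,288 = $764,008
Cap at $980,050: $764,008 is within the cap, no reduction.

$764,008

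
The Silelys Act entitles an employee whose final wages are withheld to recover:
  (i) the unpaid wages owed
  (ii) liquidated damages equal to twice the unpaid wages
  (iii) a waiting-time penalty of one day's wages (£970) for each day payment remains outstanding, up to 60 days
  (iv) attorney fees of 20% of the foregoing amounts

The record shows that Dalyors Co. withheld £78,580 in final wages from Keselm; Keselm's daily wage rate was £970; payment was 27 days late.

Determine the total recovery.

Doubled: 2 × £78,580 = £157,160
Penalty days: min(27, 60) = 27
Waiting-time penalty: 27 × £970 = £26,190
Subtotal: £78,580 + £157,160 + £26,190 = £261,930
Attorney fees: 20% of £261,930 = £52,386
Total award: £261,930 + £52,386 = £314,316

£314,316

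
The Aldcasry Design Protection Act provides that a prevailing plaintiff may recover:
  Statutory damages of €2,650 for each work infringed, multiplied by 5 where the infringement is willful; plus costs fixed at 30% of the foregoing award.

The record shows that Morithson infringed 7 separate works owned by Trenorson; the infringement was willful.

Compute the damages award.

Statutory damages: 7 × €2,650 = €18,550
Multiplied by 5: 5 × €18,550 = €92,750
Costs: 30% of €92,750 = €27,825
Award plus costs: €92,750 + €27,825 = €120,575

Award: €120,575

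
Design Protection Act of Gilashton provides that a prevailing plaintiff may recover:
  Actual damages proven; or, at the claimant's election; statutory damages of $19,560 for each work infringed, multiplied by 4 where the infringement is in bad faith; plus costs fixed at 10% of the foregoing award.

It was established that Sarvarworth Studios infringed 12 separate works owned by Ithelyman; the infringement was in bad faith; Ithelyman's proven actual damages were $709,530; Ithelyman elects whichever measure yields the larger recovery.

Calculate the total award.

Statutory damages: 12 × $19,560 = $234,720
Multiplied by 4: 4 × $234,720 = $938,880
Greater of actual damages ($709,530) or enhanced statutory damages ($938,880): $938,880
Costs: 10% of $938,880 = $93,888
Award plus costs: $938,880 + $93,888 = $1,032,768

$1,032,768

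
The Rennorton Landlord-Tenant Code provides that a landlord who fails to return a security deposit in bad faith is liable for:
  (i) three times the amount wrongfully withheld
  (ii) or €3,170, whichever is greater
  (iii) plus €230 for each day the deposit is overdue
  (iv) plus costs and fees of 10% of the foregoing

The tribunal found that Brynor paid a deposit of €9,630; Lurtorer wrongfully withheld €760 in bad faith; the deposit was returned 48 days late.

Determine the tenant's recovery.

Trebled: 3 × €760 = €2,280
Minimum €3,170: €2,280 is below the minimum → €3,170
Late-return penalty: 48 × €230 = €11,040
Damages plus late penalty: €3,170 + €11,040 = €14,210
Costs and fees: 10% of €14,210 = €1,421
Total recovery: €14,210 + €1,421 = €15,631

€15,631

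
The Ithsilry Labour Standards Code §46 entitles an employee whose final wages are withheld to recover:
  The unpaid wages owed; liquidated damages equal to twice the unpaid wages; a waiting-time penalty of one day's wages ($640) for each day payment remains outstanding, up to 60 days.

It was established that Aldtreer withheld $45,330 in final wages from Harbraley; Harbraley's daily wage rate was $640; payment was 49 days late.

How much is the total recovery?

Doubled: 2 × $45,330 = $90,660
Penalty days: min(49, 60) = 49
Waiting-time penalty: 49 × $640 = $31,360
Total award: $45,330 + $90,660 + $31,360 = $167,350

$167,350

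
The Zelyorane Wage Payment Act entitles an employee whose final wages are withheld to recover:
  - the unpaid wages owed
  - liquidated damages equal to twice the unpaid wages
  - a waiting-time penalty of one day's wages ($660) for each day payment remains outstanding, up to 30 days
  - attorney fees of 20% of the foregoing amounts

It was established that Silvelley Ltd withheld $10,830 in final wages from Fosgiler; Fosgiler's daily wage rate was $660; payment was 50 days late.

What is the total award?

$62,748

Doubled: 2 × $10,830 = $21,660
Penalty days: min(50, 30) = 30
Waiting-time penalty: 30 × $660 = $19,800
Subtotal: $10,830 + $21,660 + $19,800 = $52,290
Attorney fees: 20% of $52,290 = $10,458
Total award: $52,290 + $10,458 = $62,748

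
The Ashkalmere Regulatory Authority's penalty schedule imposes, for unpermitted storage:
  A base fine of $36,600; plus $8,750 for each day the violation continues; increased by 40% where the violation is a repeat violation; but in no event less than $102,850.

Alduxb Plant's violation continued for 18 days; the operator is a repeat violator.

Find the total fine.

$271,740

Per-day component: 18 × $8,750 = $157,500
Base plus per-day: $36,600 + $157,500 = $194,100
Enhancement: 40% of $194,100 = $77,640
Enhanced fine: $194,100 + $77,640 = $271,740
Minimum $102,850: $271,740 meets the minimum, no increase.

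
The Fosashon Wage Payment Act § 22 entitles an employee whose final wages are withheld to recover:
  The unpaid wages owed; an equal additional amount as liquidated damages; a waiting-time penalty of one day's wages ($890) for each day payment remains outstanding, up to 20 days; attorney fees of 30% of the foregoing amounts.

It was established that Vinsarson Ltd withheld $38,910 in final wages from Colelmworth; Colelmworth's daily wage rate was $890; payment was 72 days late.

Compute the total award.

Liquidated damages (equal amount): $38,910
Penalty days: min(72, 20) = 20
Waiting-time penalty: 20 × $890 = $17,800
Subtotal: $38,910 + $38,910 + $17,800 = $95,620
Attorney fees: 30% of $95,620 = $28,686
Total award: $95,620 + $28,686 = $124,306

$124,306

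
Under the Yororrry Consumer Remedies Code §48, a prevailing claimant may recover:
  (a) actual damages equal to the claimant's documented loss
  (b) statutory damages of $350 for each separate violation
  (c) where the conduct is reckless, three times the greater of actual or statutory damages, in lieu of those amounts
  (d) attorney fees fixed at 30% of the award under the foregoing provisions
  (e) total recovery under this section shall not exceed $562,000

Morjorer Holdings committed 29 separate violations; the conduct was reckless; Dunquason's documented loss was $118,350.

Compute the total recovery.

$461,565

Statutory damages: 29 × $350 = $10,150
Greater of actual damages ($118,350) or statutory damages ($10,150): $118,350
Trebled: 3 × $118,350 = $355,050
Attorney fees: 30% of $355,050 = $106,515
Total before cap: $355,050 + $106,515 = $461,565
Cap at $562,000: $461,565 is within the cap, no reduction.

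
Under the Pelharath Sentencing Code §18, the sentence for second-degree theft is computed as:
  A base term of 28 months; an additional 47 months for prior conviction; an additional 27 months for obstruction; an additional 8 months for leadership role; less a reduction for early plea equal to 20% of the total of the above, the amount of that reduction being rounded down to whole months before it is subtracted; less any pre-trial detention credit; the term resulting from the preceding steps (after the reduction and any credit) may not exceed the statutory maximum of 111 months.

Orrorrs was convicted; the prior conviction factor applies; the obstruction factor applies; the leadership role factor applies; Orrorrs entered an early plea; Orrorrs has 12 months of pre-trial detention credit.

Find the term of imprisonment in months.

Prior conviction enhancement: +47 months
Obstruction enhancement: +27 months
Leadership role enhancement: +8 months
Adjusted term: 28 months + 47 months + 27 months + 8 months = 110 months
Early plea reduction: 20% of 110 months = 22 months (rounded down)
After reduction: 110 − 22 = 88 months
Less pre-trial detention credit: 88 months − 12 months = 76 months
Cap at 111 months: 76 months is within the cap, no reduction.

76 months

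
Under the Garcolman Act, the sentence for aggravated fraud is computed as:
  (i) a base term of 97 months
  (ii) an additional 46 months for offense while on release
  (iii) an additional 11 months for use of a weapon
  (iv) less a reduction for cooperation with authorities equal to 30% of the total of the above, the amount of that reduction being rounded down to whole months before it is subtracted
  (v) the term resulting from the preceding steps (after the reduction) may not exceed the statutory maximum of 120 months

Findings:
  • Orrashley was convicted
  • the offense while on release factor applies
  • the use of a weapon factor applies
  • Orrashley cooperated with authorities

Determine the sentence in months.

108 months

Offense while on release enhancement: +46 months
Use of a weapon enhancement: +11 months
Adjusted term: 97 months + 46 months + 11 months = 154 months
Cooperation with authorities reduction: 30% of 154 months = 46 months (rounded down)
After reduction: 154 − 46 = 108 months
Cap at 120 months: 108 months is within the cap, no reduction.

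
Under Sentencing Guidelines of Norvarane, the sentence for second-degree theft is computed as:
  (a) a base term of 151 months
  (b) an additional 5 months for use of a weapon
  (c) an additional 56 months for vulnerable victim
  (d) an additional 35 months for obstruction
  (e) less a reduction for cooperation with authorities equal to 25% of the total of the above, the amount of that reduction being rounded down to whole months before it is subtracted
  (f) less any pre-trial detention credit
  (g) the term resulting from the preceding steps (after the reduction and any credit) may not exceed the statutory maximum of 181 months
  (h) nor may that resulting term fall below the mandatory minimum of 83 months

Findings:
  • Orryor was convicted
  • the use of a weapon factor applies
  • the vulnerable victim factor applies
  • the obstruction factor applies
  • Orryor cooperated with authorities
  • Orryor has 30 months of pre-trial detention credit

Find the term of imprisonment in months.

Use of a weapon enhancement: +5 months
Vulnerable victim enhancement: +56 months
Obstruction enhancement: +35 months
Adjusted term: 151 months + 5 months + 56 months + 35 months = 247 months
Cooperation with authorities reduction: 25% of 247 months = 61 months (rounded down)
After reduction: 247 − 61 = 186 months
Less pre-trial detention credit: 186 months − 30 months = 156 months
Cap at 181 months: 156 months is within the cap, no reduction.
Minimum 83 months: 156 months meets the minimum, no increase.

156 months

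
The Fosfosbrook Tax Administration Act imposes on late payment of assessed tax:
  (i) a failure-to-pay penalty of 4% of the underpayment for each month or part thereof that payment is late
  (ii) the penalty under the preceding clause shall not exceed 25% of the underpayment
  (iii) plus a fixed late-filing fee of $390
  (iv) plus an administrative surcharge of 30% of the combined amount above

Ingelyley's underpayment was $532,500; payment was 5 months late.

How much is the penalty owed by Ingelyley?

Accrued rate: 4% × 5 = 20%, capped at 25% → 20%
Failure-to-pay penalty: 20% of $532,500 = $106,500
Penalty before surcharge: $106,500 + $390 = $106,890
Administrative surcharge: 30% of $106,890 = $32,067
Total penalty: $106,890 + $32,067 = $138,957

$138,957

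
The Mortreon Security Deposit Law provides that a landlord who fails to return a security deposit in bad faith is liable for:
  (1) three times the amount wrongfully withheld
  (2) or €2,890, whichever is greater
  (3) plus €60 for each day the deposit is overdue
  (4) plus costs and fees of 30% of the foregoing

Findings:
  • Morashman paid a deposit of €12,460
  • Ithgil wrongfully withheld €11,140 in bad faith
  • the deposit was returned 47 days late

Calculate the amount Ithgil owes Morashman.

€47,112

Trebled: 3 × €11,140 = €33,420
Minimum €2,890: €33,420 meets the minimum, no increase.
Late-return penalty: 47 × €60 = €2,820
Damages plus late penalty: €33,420 + €2,820 = €36,240
Costs and fees: 30% of €36,240 = €10,872
Total recovery: €36,240 + €10,872 = €47,112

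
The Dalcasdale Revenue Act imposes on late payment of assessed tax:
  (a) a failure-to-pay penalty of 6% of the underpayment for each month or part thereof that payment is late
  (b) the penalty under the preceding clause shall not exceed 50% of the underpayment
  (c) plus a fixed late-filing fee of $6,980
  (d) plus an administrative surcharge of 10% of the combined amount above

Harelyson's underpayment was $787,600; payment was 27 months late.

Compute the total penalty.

$440,858

Accrued rate: 6% × 27 = 162%, capped at 50% → 50%
Failure-to-pay penalty: 50% of $787,600 = $393,800
Penalty before surcharge: $393,800 + $6,980 = $400,780
Administrative surcharge: 10% of $400,780 = $40,078
Total penalty: $400,780 + $40,078 = $440,858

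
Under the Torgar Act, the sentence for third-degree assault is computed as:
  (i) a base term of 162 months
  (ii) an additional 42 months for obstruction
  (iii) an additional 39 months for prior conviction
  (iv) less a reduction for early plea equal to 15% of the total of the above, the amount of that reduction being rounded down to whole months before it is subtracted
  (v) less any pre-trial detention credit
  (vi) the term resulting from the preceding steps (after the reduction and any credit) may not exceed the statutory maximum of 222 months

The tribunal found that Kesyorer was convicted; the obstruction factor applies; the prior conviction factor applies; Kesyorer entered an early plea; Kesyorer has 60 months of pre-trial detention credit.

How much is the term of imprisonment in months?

Obstruction enhancement: +42 months
Prior conviction enhancement: +39 months
Adjusted term: 162 months + 42 months + 39 months = 243 months
Early plea reduction: 15% of 243 months = 36 months (rounded down)
After reduction: 243 − 36 = 207 months
Less pre-trial detention credit: 207 months − 60 months = 147 months
Cap at 222 months: 147 months is within the cap, no reduction.

147 months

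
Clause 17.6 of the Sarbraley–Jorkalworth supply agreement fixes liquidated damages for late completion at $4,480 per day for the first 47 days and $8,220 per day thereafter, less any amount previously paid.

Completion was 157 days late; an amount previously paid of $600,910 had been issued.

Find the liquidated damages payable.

First 47 days: 47 × $4,480 = $210,560
Remaining days: (157 − 47) × $8,220 = $904,200
Accrued per-day damages: $210,560 + $904,200 = $1,114,760
Less amount previously paid: $1,114,760 − $600,910 = $513,850

$513,850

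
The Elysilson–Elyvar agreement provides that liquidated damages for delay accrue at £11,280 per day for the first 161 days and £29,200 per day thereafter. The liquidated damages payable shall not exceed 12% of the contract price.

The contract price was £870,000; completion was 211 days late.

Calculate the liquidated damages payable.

First 161 days: 161 × £11,280 = £1,816,080
Remaining days: (211 − 161) × £29,200 = £1,460,000
Accrued per-day damages: £1,816,080 + £1,460,000 = £3,276,080
Cap: 12% of £870,000 = £104,400
Cap at £104,400: £3,276,080 exceeds the cap → £104,400

£104,400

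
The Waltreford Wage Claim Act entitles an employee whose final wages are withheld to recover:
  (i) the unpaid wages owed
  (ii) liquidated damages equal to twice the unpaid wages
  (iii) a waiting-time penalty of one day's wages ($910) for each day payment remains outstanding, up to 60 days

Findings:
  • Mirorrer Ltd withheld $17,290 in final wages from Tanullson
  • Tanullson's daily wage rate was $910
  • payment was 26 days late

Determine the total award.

$75,530

Doubled: 2 × $17,290 = $34,580
Penalty days: min(26, 60) = 26
Waiting-time penalty: 26 × $910 = $23,660
Total award: $17,290 + $34,580 + $23,660 = $75,530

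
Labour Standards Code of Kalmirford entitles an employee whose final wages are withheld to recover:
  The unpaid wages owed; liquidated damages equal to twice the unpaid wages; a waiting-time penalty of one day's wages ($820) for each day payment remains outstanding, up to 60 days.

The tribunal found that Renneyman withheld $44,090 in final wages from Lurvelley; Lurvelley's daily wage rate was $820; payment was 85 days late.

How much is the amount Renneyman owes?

Doubled: 2 × $44,090 = $88,180
Penalty days: min(85, 60) = 60
Waiting-time penalty: 60 × $820 = $49,200
Total award: $44,090 + $88,180 + $49,200 = $181,470

Total award: $181,470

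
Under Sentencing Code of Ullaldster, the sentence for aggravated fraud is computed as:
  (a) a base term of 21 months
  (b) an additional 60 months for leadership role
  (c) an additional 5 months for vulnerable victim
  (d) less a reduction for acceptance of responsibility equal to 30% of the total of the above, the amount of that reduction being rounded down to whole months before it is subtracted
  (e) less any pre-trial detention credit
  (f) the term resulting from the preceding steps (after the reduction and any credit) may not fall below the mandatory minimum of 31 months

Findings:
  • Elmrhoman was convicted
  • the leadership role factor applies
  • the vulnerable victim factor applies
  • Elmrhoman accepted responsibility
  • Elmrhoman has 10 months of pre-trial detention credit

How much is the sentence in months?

51 months

Leadership role enhancement: +60 months
Vulnerable victim enhancement: +5 months
Adjusted term: 21 months + 60 months + 5 months = 86 months
Acceptance of responsibility reduction: 30% of 86 months = 25 months (rounded down)
After reduction: 86 − 25 = 61 months
Less pre-trial detention credit: 61 months − 10 months = 51 months
Minimum 31 months: 51 months meets the minimum, no increase.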